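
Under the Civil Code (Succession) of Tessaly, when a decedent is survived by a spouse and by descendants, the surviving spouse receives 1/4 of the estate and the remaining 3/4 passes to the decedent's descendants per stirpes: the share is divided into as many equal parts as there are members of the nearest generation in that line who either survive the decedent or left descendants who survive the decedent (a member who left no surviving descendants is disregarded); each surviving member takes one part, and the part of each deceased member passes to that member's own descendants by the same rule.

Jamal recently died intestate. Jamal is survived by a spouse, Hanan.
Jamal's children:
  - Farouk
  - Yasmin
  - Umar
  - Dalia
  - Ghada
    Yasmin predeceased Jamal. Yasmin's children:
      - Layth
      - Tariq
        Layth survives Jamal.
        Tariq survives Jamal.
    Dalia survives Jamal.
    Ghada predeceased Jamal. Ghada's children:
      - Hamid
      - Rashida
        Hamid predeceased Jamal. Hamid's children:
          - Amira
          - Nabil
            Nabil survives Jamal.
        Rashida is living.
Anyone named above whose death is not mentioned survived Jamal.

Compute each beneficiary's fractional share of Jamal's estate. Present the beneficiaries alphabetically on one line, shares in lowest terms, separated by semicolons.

Hanan, as surviving spouse, takes 1/4.
The remaining 3/4 passes to Jamal's descendants per stirpes.
The 3/4 is divided into 5 equal shares of 3/20 among Farouk, Yasmin, Umar, Dalia, Ghada.
Farouk is living and takes 3/20.
Yasmin predeceased; the 3/20 allotted to Yasmin's branch passes to Yasmin's issue by representation.
The 3/20 is divided into 2 equal shares of 3/40 among Layth, Tariq.
Layth is living and takes 3/40.
Tariq is living and takes 3/40.
Umar is living and takes 3/20.
Dalia is living and takes 3/20.
Ghada predeceased; the 3/20 allotted to Ghada's branch passes to Ghada's issue by representation.
The 3/20 is divided into 2 equal shares of 3/40 among Hamid, Rashida.
Hamid predeceased; the 3/40 allotted to Hamid's branch passes to Hamid's issue by representation.
The 3/40 is divided into 2 equal shares of 3/80 among Amira, Nabil.
Amira is living and takes 3/80.
Nabil is living and takes 3/80.
Rashida is living and takes 3/40.

Amira 3/80; Dalia 3/20; Farouk 3/20; Hanan 1/4; Layth 3/40; Nabil 3/80; Rashida 3/40; Tariq 3/40; Umar 3/20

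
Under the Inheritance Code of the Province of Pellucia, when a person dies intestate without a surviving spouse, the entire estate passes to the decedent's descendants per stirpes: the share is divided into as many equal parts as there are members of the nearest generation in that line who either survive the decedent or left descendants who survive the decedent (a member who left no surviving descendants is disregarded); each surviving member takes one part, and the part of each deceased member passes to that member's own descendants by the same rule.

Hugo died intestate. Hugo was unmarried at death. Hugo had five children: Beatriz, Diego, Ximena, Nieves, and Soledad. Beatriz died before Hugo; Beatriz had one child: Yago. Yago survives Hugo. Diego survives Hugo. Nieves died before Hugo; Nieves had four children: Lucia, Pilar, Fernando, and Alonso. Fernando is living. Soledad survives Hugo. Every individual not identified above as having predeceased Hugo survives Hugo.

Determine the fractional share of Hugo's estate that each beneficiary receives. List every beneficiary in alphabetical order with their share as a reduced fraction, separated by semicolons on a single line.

There is no surviving spouse, so the entire estate passes to Hugo's descendants per stirpes.
The estate is divided into 5 equal shares of 1/5 among Beatriz, Diego, Ximena, Nieves, Soledad.
Beatriz predeceased; the 1/5 allotted to Beatriz's branch passes to Beatriz's issue by representation.
Yago is the sole taker at this level and receives the full 1/5.
Diego is living and takes 1/5.
Ximena is living and takes 1/5.
Nieves predeceased; the 1/5 allotted to Nieves's branch passes to Nieves's issue by representation.
The 1/5 is divided into 4 equal shares of 1/20 among Lucia, Pilar, Fernando, Alonso.
Lucia is living and takes 1/20.
Pilar is living and takes 1/20.
Fernando is living and takes 1/20.
Alonso is living and takes 1/20.
Soledad is living and takes 1/5.

Alonso 1/20; Diego 1/5; Fernando 1/20; Lucia 1/20; Pilar 1/20; Soledad 1/5; Ximena 1/5; Yago 1/5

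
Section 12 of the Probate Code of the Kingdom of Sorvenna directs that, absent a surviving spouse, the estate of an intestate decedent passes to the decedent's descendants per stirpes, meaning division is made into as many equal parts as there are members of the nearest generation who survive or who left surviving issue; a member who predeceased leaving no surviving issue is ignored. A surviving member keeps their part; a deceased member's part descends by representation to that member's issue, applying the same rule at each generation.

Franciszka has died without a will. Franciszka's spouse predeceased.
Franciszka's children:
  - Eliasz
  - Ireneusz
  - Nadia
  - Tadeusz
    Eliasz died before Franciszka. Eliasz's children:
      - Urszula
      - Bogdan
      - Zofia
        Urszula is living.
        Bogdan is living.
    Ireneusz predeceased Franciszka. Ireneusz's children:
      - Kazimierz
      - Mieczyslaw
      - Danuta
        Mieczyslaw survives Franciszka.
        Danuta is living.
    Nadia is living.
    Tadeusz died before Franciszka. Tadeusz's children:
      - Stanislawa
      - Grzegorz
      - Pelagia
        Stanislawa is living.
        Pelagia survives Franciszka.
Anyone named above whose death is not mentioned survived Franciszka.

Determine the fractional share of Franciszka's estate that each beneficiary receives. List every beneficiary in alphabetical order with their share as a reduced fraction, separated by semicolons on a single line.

Bogdan 1/12; Danuta 1/12; Grzegorz 1/12; Kazimierz 1/12; Mieczyslaw 1/12; Nadia 1/4; Pelagia 1/12; Stanislawa 1/12; Urszula 1/12; Zofia 1/12

There is no surviving spouse, so the entire estate passes to Franciszka's descendants per stirpes.
The estate is divided into 4 equal shares of 1/4 among Eliasz, Ireneusz, Nadia, Tadeusz.
Eliasz predeceased; the 1/4 allotted to Eliasz's branch passes to Eliasz's issue by representation.
The 1/4 is divided into 3 equal shares of 1/12 among Urszula, Bogdan, Zofia.
Urszula is living and takes 1/12.
Bogdan is living and takes 1/12.
Zofia is living and takes 1/12.
Ireneusz predeceased; the 1/4 allotted to Ireneusz's branch passes to Ireneusz's issue by representation.
The 1/4 is divided into 3 equal shares of 1/12 among Kazimierz, Mieczyslaw, Danuta.
Kazimierz is living and takes 1/12.
Mieczyslaw is living and takes 1/12.
Danuta is living and takes 1/12.
Nadia is living and takes 1/4.
Tadeusz predeceased; the 1/4 allotted to Tadeusz's branch passes to Tadeusz's issue by representation.
The 1/4 is divided into 3 equal shares of 1/12 among Stanislawa, Grzegorz, Pelagia.
Stanislawa is living and takes 1/12.
Grzegorz is living and takes 1/12.
Pelagia is living and takes 1/12.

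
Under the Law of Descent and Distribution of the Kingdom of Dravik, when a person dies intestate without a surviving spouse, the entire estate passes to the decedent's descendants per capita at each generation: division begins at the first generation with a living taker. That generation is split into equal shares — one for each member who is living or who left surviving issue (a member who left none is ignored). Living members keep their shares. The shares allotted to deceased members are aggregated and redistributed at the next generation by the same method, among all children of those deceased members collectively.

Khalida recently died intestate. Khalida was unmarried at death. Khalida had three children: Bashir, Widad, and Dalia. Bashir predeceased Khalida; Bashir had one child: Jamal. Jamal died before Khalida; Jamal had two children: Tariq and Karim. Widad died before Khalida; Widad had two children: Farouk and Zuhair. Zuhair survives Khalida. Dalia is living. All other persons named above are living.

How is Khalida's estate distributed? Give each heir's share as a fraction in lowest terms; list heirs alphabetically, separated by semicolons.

There is no surviving spouse, so the entire estate passes to Khalida's descendants per capita at each generation.
At generation 1 (Bashir, Widad, Dalia) there are 3 shares of (1)/3 = 1/3 each.
Living: Dalia — each takes 1/3.
Deceased: Bashir and Widad. Their combined 2/3 is pooled and carried to generation 2.
At generation 2 (Jamal, Farouk, Zuhair) there are 3 shares of (2/3)/3 = 2/9 each.
Living: Farouk and Zuhair — each takes 2/9.
Deceased: Jamal. That 2/9 share is carried to generation 3.
At generation 3 (Tariq, Karim) there are 2 shares of (2/9)/2 = 1/9 each.
Living: Tariq and Karim — each takes 1/9.

Dalia 1/3; Farouk 2/9; Karim 1/9; Tariq 1/9; Zuhair 2/9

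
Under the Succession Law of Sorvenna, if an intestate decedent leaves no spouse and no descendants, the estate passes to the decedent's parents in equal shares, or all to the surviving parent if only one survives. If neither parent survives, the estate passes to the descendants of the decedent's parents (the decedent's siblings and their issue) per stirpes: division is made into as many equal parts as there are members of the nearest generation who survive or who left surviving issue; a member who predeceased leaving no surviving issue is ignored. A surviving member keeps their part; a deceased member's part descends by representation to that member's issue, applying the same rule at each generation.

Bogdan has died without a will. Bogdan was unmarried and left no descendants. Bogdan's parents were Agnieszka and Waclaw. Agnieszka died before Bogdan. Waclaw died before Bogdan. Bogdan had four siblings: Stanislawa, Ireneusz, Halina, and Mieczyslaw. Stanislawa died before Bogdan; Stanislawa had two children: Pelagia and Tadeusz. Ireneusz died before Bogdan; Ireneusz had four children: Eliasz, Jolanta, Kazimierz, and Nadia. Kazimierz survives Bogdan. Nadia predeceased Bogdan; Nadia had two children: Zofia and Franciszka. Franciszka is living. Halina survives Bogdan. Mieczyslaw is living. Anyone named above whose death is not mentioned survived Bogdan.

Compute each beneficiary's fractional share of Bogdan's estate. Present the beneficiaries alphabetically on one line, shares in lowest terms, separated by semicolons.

Neither parent survives and there are no descendants, so the estate passes to Bogdan's siblings and their issue per stirpes.
The estate is divided into 4 equal shares of 1/4 among Stanislawa, Ireneusz, Halina, Mieczyslaw.
Stanislawa predeceased; the 1/4 allotted to Stanislawa's branch passes to Stanislawa's issue by representation.
The 1/4 is divided into 2 equal shares of 1/8 among Pelagia, Tadeusz.
Pelagia is living and takes 1/8.
Tadeusz is living and takes 1/8.
Ireneusz predeceased; the 1/4 allotted to Ireneusz's branch passes to Ireneusz's issue by representation.
The 1/4 is divided into 4 equal shares of 1/16 among Eliasz, Jolanta, Kazimierz, Nadia.
Eliasz is living and takes 1/16.
Jolanta is living and takes 1/16.
Kazimierz is living and takes 1/16.
Nadia predeceased; the 1/16 allotted to Nadia's branch passes to Nadia's issue by representation.
The 1/16 is divided into 2 equal shares of 1/32 among Zofia, Franciszka.
Zofia is living and takes 1/32.
Franciszka is living and takes 1/32.
Halina is living and takes 1/4.
Mieczyslaw is living and takes 1/4.

Eliasz 1/16; Franciszka 1/32; Halina 1/4; Jolanta 1/16; Kazimierz 1/16; Mieczyslaw 1/4; Pelagia 1/8; Tadeusz 1/8; Zofia 1/32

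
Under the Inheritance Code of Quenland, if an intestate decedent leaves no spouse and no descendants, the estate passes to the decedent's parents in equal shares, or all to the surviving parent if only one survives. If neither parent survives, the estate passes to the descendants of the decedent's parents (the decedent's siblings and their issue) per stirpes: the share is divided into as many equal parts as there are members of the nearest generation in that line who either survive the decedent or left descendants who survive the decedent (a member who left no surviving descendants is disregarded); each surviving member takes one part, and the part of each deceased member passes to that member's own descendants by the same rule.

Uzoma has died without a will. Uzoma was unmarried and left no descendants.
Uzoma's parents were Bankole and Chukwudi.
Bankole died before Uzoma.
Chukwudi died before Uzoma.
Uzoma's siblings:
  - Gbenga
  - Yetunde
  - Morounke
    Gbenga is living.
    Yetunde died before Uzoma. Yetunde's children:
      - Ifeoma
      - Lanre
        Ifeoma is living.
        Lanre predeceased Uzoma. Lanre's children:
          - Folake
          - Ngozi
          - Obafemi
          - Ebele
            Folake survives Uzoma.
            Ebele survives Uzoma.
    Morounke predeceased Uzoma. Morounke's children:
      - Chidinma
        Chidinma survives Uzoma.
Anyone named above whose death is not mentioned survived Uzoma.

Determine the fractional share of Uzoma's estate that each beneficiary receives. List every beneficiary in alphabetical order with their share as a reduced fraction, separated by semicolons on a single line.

Chidinma 1/3; Ebele 1/24; Folake 1/24; Gbenga 1/3; Ifeoma 1/6; Ngozi 1/24; Obafemi 1/24

Neither parent survives and there are no descendants, so the estate passes to Uzoma's siblings and their issue per stirpes.
The estate is divided into 3 equal shares of 1/3 among Gbenga, Yetunde, Morounke.
Gbenga is living and takes 1/3.
Yetunde predeceased; the 1/3 allotted to Yetunde's branch passes to Yetunde's issue by representation.
The 1/3 is divided into 2 equal shares of 1/6 among Ifeoma, Lanre.
Ifeoma is living and takes 1/6.
Lanre predeceased; the 1/6 allotted to Lanre's branch passes to Lanre's issue by representation.
The 1/6 is divided into 4 equal shares of 1/24 among Folake, Ngozi, Obafemi, Ebele.
Folake is living and takes 1/24.
Ngozi is living and takes 1/24.
Obafemi is living and takes 1/24.
Ebele is living and takes 1/24.
Morounke predeceased; the 1/3 allotted to Morounke's branch passes to Morounke's issue by representation.
Chidinma is the sole taker at this level and receives the full 1/3.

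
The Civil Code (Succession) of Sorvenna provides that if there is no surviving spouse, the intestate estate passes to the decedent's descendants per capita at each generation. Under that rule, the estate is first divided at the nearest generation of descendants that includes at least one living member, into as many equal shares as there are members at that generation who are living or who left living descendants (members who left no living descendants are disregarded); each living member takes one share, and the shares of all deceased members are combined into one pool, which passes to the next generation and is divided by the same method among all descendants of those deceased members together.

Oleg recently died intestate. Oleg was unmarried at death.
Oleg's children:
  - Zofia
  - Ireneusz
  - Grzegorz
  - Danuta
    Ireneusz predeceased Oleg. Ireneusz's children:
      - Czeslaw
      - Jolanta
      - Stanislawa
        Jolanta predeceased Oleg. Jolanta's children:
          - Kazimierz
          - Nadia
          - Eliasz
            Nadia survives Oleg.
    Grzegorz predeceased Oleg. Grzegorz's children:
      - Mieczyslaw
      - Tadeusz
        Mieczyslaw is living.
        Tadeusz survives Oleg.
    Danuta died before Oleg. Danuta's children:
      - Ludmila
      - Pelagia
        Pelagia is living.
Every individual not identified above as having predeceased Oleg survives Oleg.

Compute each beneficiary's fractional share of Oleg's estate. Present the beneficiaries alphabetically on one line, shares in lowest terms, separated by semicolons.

Czeslaw 3/28; Eliasz 1/28; Kazimierz 1/28; Ludmila 3/28; Mieczyslaw 3/28; Nadia 1/28; Pelagia 3/28; Stanislawa 3/28; Tadeusz 3/28; Zofia 1/4

There is no surviving spouse, so the entire estate passes to Oleg's descendants per capita at each generation.
At generation 1 (Zofia, Ireneusz, Grzegorz, Danuta) there are 4 shares of (1)/4 = 1/4 each.
Living: Zofia — each takes 1/4.
Deceased: Ireneusz, Grzegorz, and Danuta. Their combined 3/4 is pooled and carried to generation 2.
At generation 2 (Czeslaw, Jolanta, Stanislawa, Mieczyslaw, Tadeusz, Ludmila, Pelagia) there are 7 shares of (3/4)/7 = 3/28 each.
Living: Czeslaw, Stanislawa, Mieczyslaw, Tadeusz, Ludmila, and Pelagia — each takes 3/28.
Deceased: Jolanta. That 3/28 share is carried to generation 3.
At generation 3 (Kazimierz, Nadia, Eliasz) there are 3 shares of (3/28)/3 = 1/28 each.
Living: Kazimierz, Nadia, and Eliasz — each takes 1/28.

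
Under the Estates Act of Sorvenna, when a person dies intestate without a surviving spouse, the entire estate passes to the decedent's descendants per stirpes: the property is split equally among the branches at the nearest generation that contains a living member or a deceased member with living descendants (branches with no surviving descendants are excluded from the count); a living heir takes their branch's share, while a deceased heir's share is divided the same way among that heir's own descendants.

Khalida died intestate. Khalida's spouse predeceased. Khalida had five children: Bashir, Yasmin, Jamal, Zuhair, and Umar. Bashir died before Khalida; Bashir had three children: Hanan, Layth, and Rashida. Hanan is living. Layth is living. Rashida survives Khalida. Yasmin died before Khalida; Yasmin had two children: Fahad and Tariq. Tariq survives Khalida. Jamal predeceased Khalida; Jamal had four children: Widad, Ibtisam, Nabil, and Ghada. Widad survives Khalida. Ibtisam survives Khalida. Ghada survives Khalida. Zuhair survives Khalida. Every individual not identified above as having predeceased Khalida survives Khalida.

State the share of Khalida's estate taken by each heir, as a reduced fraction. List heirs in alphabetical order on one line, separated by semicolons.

There is no surviving spouse, so the entire estate passes to Khalida's descendants per stirpes.
The estate is divided into 5 equal shares of 1/5 among Bashir, Yasmin, Jamal, Zuhair, Umar.
Bashir predeceased; the 1/5 allotted to Bashir's branch passes to Bashir's issue by representation.
The 1/5 is divided into 3 equal shares of 1/15 among Hanan, Layth, Rashida.
Hanan is living and takes 1/15.
Layth is living and takes 1/15.
Rashida is living and takes 1/15.
Yasmin predeceased; the 1/5 allotted to Yasmin's branch passes to Yasmin's issue by representation.
The 1/5 is divided into 2 equal shares of 1/10 among Fahad, Tariq.
Fahad is living and takes 1/10.
Tariq is living and takes 1/10.
Jamal predeceased; the 1/5 allotted to Jamal's branch passes to Jamal's issue by representation.
The 1/5 is divided into 4 equal shares of 1/20 among Widad, Ibtisam, Nabil, Ghada.
Widad is living and takes 1/20.
Ibtisam is living and takes 1/20.
Nabil is living and takes 1/20.
Ghada is living and takes 1/20.
Zuhair is living and takes 1/5.
Umar is living and takes 1/5.

Fahad 1/10; Ghada 1/20; Hanan 1/15; Ibtisam 1/20; Layth 1/15; Nabil 1/20; Rashida 1/15; Tariq 1/10; Umar 1/5; Widad 1/20; Zuhair 1/5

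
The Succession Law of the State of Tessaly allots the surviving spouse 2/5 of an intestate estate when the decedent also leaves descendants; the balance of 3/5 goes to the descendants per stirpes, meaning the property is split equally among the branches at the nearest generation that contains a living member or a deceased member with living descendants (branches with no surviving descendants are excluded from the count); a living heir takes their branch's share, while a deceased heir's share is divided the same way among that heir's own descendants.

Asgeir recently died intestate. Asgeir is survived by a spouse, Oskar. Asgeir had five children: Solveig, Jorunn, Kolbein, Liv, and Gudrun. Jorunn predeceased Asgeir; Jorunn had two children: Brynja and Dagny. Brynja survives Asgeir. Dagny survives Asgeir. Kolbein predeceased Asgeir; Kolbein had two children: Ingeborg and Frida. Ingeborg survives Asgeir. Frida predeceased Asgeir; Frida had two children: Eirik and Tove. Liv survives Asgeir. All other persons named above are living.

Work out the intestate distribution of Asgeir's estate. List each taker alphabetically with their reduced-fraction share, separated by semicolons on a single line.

Oskar, as surviving spouse, takes 2/5.
The remaining 3/5 passes to Asgeir's descendants per stirpes.
The 3/5 is divided into 5 equal shares of 3/25 among Solveig, Jorunn, Kolbein, Liv, Gudrun.
Solveig is living and takes 3/25.
Jorunn predeceased; the 3/25 allotted to Jorunn's branch passes to Jorunn's issue by representation.
The 3/25 is divided into 2 equal shares of 3/50 among Brynja, Dagny.
Brynja is living and takes 3/50.
Dagny is living and takes 3/50.
Kolbein predeceased; the 3/25 allotted to Kolbein's branch passes to Kolbein's issue by representation.
The 3/25 is divided into 2 equal shares of 3/50 among Ingeborg, Frida.
Ingeborg is living and takes 3/50.
Frida predeceased; the 3/50 allotted to Frida's branch passes to Frida's issue by representation.
The 3/50 is divided into 2 equal shares of 3/100 among Eirik, Tove.
Eirik is living and takes 3/100.
Tove is living and takes 3/100.
Liv is living and takes 3/25.
Gudrun is living and takes 3/25.

Brynja 3/50; Dagny 3/50; Eirik 3/100; Gudrun 3/25; Ingeborg 3/50; Liv 3/25; Oskar 2/5; Solveig 3/25; Tove 3/100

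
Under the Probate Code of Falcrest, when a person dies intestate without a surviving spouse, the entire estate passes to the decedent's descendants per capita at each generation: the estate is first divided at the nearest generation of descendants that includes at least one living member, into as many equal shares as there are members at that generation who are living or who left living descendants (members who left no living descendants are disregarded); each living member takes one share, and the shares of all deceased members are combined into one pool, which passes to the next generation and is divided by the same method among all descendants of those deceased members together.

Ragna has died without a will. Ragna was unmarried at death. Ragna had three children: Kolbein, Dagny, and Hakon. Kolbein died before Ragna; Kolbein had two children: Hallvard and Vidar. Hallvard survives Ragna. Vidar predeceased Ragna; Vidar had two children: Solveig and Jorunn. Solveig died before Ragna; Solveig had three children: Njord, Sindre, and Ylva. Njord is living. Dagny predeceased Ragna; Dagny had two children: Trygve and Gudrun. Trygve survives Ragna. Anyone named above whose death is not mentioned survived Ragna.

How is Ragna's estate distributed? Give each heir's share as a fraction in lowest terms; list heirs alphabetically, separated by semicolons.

There is no surviving spouse, so the entire estate passes to Ragna's descendants per capita at each generation.
At generation 1 (Kolbein, Dagny, Hakon) there are 3 shares of (1)/3 = 1/3 each.
Living: Hakon — each takes 1/3.
Deceased: Kolbein and Dagny. Their combined 2/3 is pooled and carried to generation 2.
At generation 2 (Hallvard, Vidar, Trygve, Gudrun) there are 4 shares of (2/3)/4 = 1/6 each.
Living: Hallvard, Trygve, and Gudrun — each takes 1/6.
Deceased: Vidar. That 1/6 share is carried to generation 3.
At generation 3 (Solveig, Jorunn) there are 2 shares of (1/6)/2 = 1/12 each.
Living: Jorunn — each takes 1/12.
Deceased: Solveig. That 1/12 share is carried to generation 4.
At generation 4 (Njord, Sindre, Ylva) there are 3 shares of (1/12)/3 = 1/36 each.
Living: Njord, Sindre, and Ylva — each takes 1/36.

Gudrun 1/6; Hakon 1/3; Hallvard 1/6; Jorunn 1/12; Njord 1/36; Sindre 1/36; Trygve 1/6; Ylva 1/36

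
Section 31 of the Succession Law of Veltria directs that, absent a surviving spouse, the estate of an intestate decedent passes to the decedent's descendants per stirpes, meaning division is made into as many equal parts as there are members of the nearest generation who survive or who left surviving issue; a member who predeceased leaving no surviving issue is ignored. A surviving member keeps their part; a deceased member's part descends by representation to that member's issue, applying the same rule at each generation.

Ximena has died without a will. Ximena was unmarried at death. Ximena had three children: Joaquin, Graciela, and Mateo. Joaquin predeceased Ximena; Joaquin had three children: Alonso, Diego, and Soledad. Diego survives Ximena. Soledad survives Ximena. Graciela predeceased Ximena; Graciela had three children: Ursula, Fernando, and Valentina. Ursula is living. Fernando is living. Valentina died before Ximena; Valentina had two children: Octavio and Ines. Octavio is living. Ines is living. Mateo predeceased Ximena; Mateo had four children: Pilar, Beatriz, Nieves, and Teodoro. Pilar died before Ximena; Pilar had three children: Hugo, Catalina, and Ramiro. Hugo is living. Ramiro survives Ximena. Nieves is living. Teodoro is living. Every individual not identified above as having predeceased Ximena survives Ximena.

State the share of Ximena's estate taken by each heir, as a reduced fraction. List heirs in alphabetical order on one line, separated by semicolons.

Alonso 1/9; Beatriz 1/12; Catalina 1/36; Diego 1/9; Fernando 1/9; Hugo 1/36; Ines 1/18; Nieves 1/12; Octavio 1/18; Ramiro 1/36; Soledad 1/9; Teodoro 1/12; Ursula 1/9

There is no surviving spouse, so the entire estate passes to Ximena's descendants per stirpes.
The estate is divided into 3 equal shares of 1/3 among Joaquin, Graciela, Mateo.
Joaquin predeceased; the 1/3 allotted to Joaquin's branch passes to Joaquin's issue by representation.
The 1/3 is divided into 3 equal shares of 1/9 among Alonso, Diego, Soledad.
Alonso is living and takes 1/9.
Diego is living and takes 1/9.
Soledad is living and takes 1/9.
Graciela predeceased; the 1/3 allotted to Graciela's branch passes to Graciela's issue by representation.
The 1/3 is divided into 3 equal shares of 1/9 among Ursula, Fernando, Valentina.
Ursula is living and takes 1/9.
Fernando is living and takes 1/9.
Valentina predeceased; the 1/9 allotted to Valentina's branch passes to Valentina's issue by representation.
The 1/9 is divided into 2 equal shares of 1/18 among Octavio, Ines.
Octavio is living and takes 1/18.
Ines is living and takes 1/18.
Mateo predeceased; the 1/3 allotted to Mateo's branch passes to Mateo's issue by representation.
The 1/3 is divided into 4 equal shares of 1/12 among Pilar, Beatriz, Nieves, Teodoro.
Pilar predeceased; the 1/12 allotted to Pilar's branch passes to Pilar's issue by representation.
The 1/12 is divided into 3 equal shares of 1/36 among Hugo, Catalina, Ramiro.
Hugo is living and takes 1/36.
Catalina is living and takes 1/36.
Ramiro is living and takes 1/36.
Beatriz is living and takes 1/12.
Nieves is living and takes 1/12.
Teodoro is living and takes 1/12.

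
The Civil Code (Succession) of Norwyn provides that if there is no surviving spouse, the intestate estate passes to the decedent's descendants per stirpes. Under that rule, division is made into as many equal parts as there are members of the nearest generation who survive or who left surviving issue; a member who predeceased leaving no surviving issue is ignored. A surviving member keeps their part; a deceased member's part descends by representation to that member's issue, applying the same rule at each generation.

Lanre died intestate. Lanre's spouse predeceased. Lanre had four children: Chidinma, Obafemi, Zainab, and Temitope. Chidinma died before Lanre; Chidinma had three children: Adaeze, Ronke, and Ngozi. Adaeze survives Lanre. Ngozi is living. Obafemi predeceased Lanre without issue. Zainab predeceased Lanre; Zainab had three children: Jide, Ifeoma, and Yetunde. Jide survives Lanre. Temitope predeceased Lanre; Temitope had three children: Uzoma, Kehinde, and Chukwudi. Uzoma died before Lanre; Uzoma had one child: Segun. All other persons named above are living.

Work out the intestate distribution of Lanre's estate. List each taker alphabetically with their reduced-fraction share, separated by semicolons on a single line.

There is no surviving spouse, so the entire estate passes to Lanre's descendants per stirpes.
Obafemi left no surviving issue, so that branch lapses and is disregarded.
The estate is divided into 3 equal shares of 1/3 among Chidinma, Zainab, Temitope.
Chidinma predeceased; the 1/3 allotted to Chidinma's branch passes to Chidinma's issue by representation.
The 1/3 is divided into 3 equal shares of 1/9 among Adaeze, Ronke, Ngozi.
Adaeze is living and takes 1/9.
Ronke is living and takes 1/9.
Ngozi is living and takes 1/9.
Zainab predeceased; the 1/3 allotted to Zainab's branch passes to Zainab's issue by representation.
The 1/3 is divided into 3 equal shares of 1/9 among Jide, Ifeoma, Yetunde.
Jide is living and takes 1/9.
Ifeoma is living and takes 1/9.
Yetunde is living and takes 1/9.
Temitope predeceased; the 1/3 allotted to Temitope's branch passes to Temitope's issue by representation.
The 1/3 is divided into 3 equal shares of 1/9 among Uzoma, Kehinde, Chukwudi.
Uzoma predeceased; the 1/9 allotted to Uzoma's branch passes to Uzoma's issue by representation.
Segun is the sole taker at this level and receives the full 1/9.
Kehinde is living and takes 1/9.
Chukwudi is living and takes 1/9.

Adaeze 1/9; Chukwudi 1/9; Ifeoma 1/9; Jide 1/9; Kehinde 1/9; Ngozi 1/9; Ronke 1/9; Segun 1/9; Yetunde 1/9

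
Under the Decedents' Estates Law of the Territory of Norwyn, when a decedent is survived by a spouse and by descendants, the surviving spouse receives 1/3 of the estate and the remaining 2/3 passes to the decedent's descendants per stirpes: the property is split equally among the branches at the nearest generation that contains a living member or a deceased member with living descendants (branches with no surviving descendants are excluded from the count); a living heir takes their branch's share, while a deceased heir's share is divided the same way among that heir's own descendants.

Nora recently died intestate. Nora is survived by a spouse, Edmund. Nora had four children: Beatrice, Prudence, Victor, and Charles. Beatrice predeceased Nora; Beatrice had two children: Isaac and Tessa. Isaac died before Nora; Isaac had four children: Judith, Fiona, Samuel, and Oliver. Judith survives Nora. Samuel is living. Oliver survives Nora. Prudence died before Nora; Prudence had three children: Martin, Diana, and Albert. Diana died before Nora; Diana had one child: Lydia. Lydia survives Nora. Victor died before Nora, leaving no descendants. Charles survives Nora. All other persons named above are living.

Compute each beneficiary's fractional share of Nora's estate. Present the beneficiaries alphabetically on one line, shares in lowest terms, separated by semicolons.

Albert 2/27; Charles 2/9; Edmund 1/3; Fiona 1/36; Judith 1/36; Lydia 2/27; Martin 2/27; Oliver 1/36; Samuel 1/36; Tessa 1/9

Edmund, as surviving spouse, takes 1/3.
The remaining 2/3 passes to Nora's descendants per stirpes.
Victor left no surviving issue, so that branch lapses and is disregarded.
The 2/3 is divided into 3 equal shares of 2/9 among Beatrice, Prudence, Charles.
Beatrice predeceased; the 2/9 allotted to Beatrice's branch passes to Beatrice's issue by representation.
The 2/9 is divided into 2 equal shares of 1/9 among Isaac, Tessa.
Isaac predeceased; the 1/9 allotted to Isaac's branch passes to Isaac's issue by representation.
The 1/9 is divided into 4 equal shares of 1/36 among Judith, Fiona, Samuel, Oliver.
Judith is living and takes 1/36.
Fiona is living and takes 1/36.
Samuel is living and takes 1/36.
Oliver is living and takes 1/36.
Tessa is living and takes 1/9.
Prudence predeceased; the 2/9 allotted to Prudence's branch passes to Prudence's issue by representation.
The 2/9 is divided into 3 equal shares of 2/27 among Martin, Diana, Albert.
Martin is living and takes 2/27.
Diana predeceased; the 2/27 allotted to Diana's branch passes to Diana's issue by representation.
Lydia is the sole taker at this level and receives the full 2/27.
Albert is living and takes 2/27.
Charles is living and takes 2/9.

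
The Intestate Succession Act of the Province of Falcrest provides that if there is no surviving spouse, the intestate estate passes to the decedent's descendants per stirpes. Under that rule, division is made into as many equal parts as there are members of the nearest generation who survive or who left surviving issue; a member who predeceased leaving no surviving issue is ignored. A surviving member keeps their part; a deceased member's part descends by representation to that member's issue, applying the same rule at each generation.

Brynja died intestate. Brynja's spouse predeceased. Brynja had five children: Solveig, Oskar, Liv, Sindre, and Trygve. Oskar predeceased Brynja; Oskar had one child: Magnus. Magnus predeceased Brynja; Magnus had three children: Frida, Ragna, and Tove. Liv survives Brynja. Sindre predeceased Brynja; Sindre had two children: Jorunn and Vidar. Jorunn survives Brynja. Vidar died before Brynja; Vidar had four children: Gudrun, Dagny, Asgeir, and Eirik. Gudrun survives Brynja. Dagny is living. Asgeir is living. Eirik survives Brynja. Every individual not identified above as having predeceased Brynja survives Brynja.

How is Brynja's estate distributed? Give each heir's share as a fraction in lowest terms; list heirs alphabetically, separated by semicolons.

Asgeir 1/40; Dagny 1/40; Eirik 1/40; Frida 1/15; Gudrun 1/40; Jorunn 1/10; Liv 1/5; Ragna 1/15; Solveig 1/5; Tove 1/15; Trygve 1/5

There is no surviving spouse, so the entire estate passes to Brynja's descendants per stirpes.
The estate is divided into 5 equal shares of 1/5 among Solveig, Oskar, Liv, Sindre, Trygve.
Solveig is living and takes 1/5.
Oskar predeceased; the 1/5 allotted to Oskar's branch passes to Oskar's issue by representation.
Magnus's line is the sole branch at this level, so the full 1/5 passes to Magnus's issue by representation.
The 1/5 is divided into 3 equal shares of 1/15 among Frida, Ragna, Tove.
Frida is living and takes 1/15.
Ragna is living and takes 1/15.
Tove is living and takes 1/15.
Liv is living and takes 1/5.
Sindre predeceased; the 1/5 allotted to Sindre's branch passes to Sindre's issue by representation.
The 1/5 is divided into 2 equal shares of 1/10 among Jorunn, Vidar.
Jorunn is living and takes 1/10.
Vidar predeceased; the 1/10 allotted to Vidar's branch passes to Vidar's issue by representation.
The 1/10 is divided into 4 equal shares of 1/40 among Gudrun, Dagny, Asgeir, Eirik.
Gudrun is living and takes 1/40.
Dagny is living and takes 1/40.
Asgeir is living and takes 1/40.
Eirik is living and takes 1/40.
Trygve is living and takes 1/5.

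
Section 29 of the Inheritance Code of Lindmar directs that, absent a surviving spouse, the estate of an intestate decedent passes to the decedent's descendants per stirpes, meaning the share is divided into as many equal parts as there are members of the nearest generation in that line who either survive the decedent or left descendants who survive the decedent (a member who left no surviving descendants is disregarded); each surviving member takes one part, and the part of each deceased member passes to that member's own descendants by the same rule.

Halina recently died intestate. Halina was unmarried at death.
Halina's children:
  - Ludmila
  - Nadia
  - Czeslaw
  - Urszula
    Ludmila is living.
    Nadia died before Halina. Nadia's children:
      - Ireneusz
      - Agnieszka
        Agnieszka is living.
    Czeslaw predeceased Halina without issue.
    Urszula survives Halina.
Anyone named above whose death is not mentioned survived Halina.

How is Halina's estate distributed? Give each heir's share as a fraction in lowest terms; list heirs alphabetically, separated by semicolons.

There is no surviving spouse, so the entire estate passes to Halina's descendants per stirpes.
Czeslaw left no surviving issue, so that branch lapses and is disregarded.
The estate is divided into 3 equal shares of 1/3 among Ludmila, Nadia, Urszula.
Ludmila is living and takes 1/3.
Nadia predeceased; the 1/3 allotted to Nadia's branch passes to Nadia's issue by representation.
The 1/3 is divided into 2 equal shares of 1/6 among Ireneusz, Agnieszka.
Ireneusz is living and takes 1/6.
Agnieszka is living and takes 1/6.
Urszula is living and takes 1/3.

Agnieszka 1/6; Ireneusz 1/6; Ludmila 1/3; Urszula 1/3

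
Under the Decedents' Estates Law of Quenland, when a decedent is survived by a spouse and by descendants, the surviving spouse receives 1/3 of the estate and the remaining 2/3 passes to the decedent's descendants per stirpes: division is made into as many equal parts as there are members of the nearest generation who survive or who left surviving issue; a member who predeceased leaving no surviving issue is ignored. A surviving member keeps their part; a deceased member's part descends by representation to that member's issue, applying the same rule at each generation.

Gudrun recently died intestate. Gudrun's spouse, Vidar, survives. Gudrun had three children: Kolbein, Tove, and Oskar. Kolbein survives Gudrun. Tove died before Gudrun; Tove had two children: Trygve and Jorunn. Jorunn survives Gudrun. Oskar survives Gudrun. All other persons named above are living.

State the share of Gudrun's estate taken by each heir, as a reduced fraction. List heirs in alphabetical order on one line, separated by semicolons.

Jorunn 1/9; Kolbein 2/9; Oskar 2/9; Trygve 1/9; Vidar 1/3

Vidar, as surviving spouse, takes 1/3.
The remaining 2/3 passes to Gudrun's descendants per stirpes.
The 2/3 is divided into 3 equal shares of 2/9 among Kolbein, Tove, Oskar.
Kolbein is living and takes 2/9.
Tove predeceased; the 2/9 allotted to Tove's branch passes to Tove's issue by representation.
The 2/9 is divided into 2 equal shares of 1/9 among Trygve, Jorunn.
Trygve is living and takes 1/9.
Jorunn is living and takes 1/9.
Oskar is living and takes 2/9.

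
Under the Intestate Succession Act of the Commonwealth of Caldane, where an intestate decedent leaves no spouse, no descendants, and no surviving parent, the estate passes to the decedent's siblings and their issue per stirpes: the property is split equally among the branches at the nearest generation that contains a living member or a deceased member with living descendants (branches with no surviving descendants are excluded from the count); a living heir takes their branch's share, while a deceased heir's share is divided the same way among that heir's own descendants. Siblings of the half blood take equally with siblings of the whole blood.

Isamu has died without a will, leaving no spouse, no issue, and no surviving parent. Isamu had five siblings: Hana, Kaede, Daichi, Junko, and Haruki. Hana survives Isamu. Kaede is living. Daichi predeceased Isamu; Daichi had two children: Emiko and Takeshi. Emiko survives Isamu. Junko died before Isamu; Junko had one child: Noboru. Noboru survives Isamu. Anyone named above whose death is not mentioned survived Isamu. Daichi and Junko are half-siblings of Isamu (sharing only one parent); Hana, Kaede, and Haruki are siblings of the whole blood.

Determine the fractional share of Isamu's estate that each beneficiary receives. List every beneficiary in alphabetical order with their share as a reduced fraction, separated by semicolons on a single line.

No spouse, descendants, or parent survives, so the estate passes to Isamu's siblings per stirpes.
Half-blood and whole-blood siblings take equally under the stated rule.
The estate is divided into 5 equal shares of 1/5 among Hana, Kaede, Daichi, Junko, Haruki.
Hana is living and takes 1/5.
Kaede is living and takes 1/5.
Daichi predeceased; the 1/5 allotted to Daichi's branch passes to Daichi's issue by representation.
The 1/5 is divided into 2 equal shares of 1/10 among Emiko, Takeshi.
Emiko is living and takes 1/10.
Takeshi is living and takes 1/10.
Junko predeceased; the 1/5 allotted to Junko's branch passes to Junko's issue by representation.
Noboru is the sole taker at this level and receives the full 1/5.
Haruki is living and takes 1/5.

Emiko 1/10; Hana 1/5; Haruki 1/5; Kaede 1/5; Noboru 1/5; Takeshi 1/10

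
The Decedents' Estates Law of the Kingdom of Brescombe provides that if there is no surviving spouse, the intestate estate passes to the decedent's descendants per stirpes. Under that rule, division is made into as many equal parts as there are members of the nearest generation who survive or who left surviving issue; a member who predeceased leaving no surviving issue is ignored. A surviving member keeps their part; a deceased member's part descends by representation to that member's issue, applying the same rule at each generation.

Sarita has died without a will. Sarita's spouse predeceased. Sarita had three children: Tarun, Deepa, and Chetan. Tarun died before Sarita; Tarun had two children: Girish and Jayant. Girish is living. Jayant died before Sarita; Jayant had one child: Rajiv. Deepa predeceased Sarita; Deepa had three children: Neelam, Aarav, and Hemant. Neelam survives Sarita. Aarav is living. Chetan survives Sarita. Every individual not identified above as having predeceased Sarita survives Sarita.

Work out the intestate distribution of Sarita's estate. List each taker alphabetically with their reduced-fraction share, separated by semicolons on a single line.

There is no surviving spouse, so the entire estate passes to Sarita's descendants per stirpes.
The estate is divided into 3 equal shares of 1/3 among Tarun, Deepa, Chetan.
Tarun predeceased; the 1/3 allotted to Tarun's branch passes to Tarun's issue by representation.
The 1/3 is divided into 2 equal shares of 1/6 among Girish, Jayant.
Girish is living and takes 1/6.
Jayant predeceased; the 1/6 allotted to Jayant's branch passes to Jayant's issue by representation.
Rajiv is the sole taker at this level and receives the full 1/6.
Deepa predeceased; the 1/3 allotted to Deepa's branch passes to Deepa's issue by representation.
The 1/3 is divided into 3 equal shares of 1/9 among Neelam, Aarav, Hemant.
Neelam is living and takes 1/9.
Aarav is living and takes 1/9.
Hemant is living and takes 1/9.
Chetan is living and takes 1/3.

Aarav 1/9; Chetan 1/3; Girish 1/6; Hemant 1/9; Neelam 1/9; Rajiv 1/6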